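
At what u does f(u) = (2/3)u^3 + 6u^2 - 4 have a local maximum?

f'(u) = 2u^2 + 12u = 0 at u = -6, 0.
Since f''(u) = 4u + 12, we get f''(-6) = -12 < 0 ⇒ local maximum; f''(0) = 12 > 0 ⇒ local minimum.
The local maximum is f(-6) = 68.

-6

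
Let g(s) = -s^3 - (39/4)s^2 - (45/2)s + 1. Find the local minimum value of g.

g'(s) = -3s^2 - (39/2)s - 45/2 = 0 at s = -5, -3/2.
Since g''(s) = -6s - 39/2, we get g''(-5) = 21/2 > 0 ⇒ local minimum; g''(-3/2) = -21/2 < 0 ⇒ local maximum.
The local minimum is g(-5) = -21/4.

-21/4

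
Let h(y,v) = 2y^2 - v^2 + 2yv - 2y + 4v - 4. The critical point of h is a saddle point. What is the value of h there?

∂h/∂y = 4y + 2v - 2 = 0 and ∂h/∂v = 2y - 2v + 4 = 0, so (y, v) = (-1/3, 5/3).
The Hessian has h_{yy} = 4, h_{vv} = -2, h_{yv} = 2, giving D = -12 < 0, so the point is a saddle point.
h(-1/3, 5/3) = -1/3.

-1/3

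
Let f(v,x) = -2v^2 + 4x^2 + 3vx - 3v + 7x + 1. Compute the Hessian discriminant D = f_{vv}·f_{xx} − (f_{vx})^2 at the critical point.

-41

∂f/∂v = -4v + 3x - 3 = 0 and ∂f/∂x = 3v + 8x + 7 = 0, so (v, x) = (-45/41, -19/41).
The Hessian has f_{vv} = -4, f_{xx} = 8, f_{vx} = 3, giving D = -41 < 0, so the point is a saddle point.
D = (-4)·(8) − (3)^2 = -41.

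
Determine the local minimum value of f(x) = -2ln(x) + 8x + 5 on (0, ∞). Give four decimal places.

f'(x) = -2/x + 8 = 0 gives x = 1/4.
f''(x) = 2/x², which is positive for x > 0, so this is a local minimum.
f(1/4) = -2·ln(1/4) + 2 + 5 ≈ 9.7726.

9.7726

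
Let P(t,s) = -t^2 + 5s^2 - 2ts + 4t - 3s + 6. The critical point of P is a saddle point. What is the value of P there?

191/24

∂P/∂t = -2t - 2s + 4 = 0 and ∂P/∂s = -2t + 10s - 3 = 0, so (t, s) = (17/12, 7/12).
The Hessian has P_{tt} = -2, P_{ss} = 10, P_{ts} = -2, giving D = -24 < 0, so the point is a saddle point.
P(17/12, 7/12) = 191/24.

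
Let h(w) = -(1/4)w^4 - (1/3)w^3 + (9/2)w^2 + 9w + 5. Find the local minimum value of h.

h'(w) = -w^3 - w^2 + 9w + 9 = 0 at w = -3, -1, 3.
Second-derivative test with h''(w) = -3w^2 - 2w + 9: h''(-3) = -12 < 0 ⇒ local maximum; h''(-1) = 8 > 0 ⇒ local minimum; h''(3) = -24 < 0 ⇒ local maximum.
So the local minimum value is h(-1) = 7/12.

7/12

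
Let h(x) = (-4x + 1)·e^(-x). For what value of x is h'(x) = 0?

By the product rule, h'(x) = (4x - 5)·e^(-x). Since e^(-x) > 0, the only critical point is x = 5/4.
h''(5/4) has the same sign as 4 > 0, so this is a local minimum.
h(5/4) = (-4)·e^(-5/4) ≈ -1.1460.

5/4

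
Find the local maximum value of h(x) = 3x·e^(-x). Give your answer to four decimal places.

Differentiating with the product rule gives h'(x) = (-3x + 3)·e^(-x). Since e^(-x) > 0, the only critical point is x = 1.
h''(1) has the same sign as -3 < 0, so this is a local maximum.
h(1) = (3)·e^(-1) ≈ 1.1036.

1.1036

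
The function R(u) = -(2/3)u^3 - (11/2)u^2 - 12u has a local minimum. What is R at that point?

Critical points: R'(u) = -2u^2 - 11u - 12 vanishes at u = -4, -3/2.
Second-derivative test with R''(u) = -4u - 11: R''(-4) = 5 > 0 ⇒ local minimum; R''(-3/2) = -5 < 0 ⇒ local maximum.
Thus R has its local minimum at u = -4, with value 8/3.

8/3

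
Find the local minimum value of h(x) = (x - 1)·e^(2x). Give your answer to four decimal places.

-1.3591

h'(x) = 1·e^(2x) + (x - 1)·2·e^(2x) = (2x - 1)·e^(2x). Since e^(2x) > 0, the only critical point is x = 1/2.
h''(1/2) has the same sign as 2 > 0, so this is a local minimum.
h(1/2) = (-1/2)·e^(1) ≈ -1.3591.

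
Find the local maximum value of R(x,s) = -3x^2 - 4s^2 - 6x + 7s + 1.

113/16

∂R/∂x = -6x - 6 = 0 and ∂R/∂s = -8s + 7 = 0, so (x, s) = (-1, 7/8).
The Hessian has R_{xx} = -6, R_{ss} = -8, R_{xs} = 0, giving D = 48 > 0 with R_{xx} < 0, so the point is a local maximum.
R(-1, 7/8) = 113/16.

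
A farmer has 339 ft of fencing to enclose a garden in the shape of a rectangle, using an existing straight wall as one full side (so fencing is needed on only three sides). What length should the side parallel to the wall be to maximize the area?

Let the sides perpendicular to the wall have length x and the parallel side y, so 2x + y = 339 and the area is A = xy = x(339 − 2x).
A'(x) = 339 − 4x = 0 gives x = 339/4, and A''(x) = −4 < 0 confirms a maximum.
Then y = 339 − 2·339/4 = 339/2 and A = 114921/8.

339/2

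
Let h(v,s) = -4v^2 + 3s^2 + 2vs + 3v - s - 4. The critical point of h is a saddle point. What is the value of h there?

-179/52

∂h/∂v = -8v + 2s + 3 = 0 and ∂h/∂s = 2v + 6s - 1 = 0, so (v, s) = (5/13, 1/26).
The Hessian has h_{vv} = -8, h_{ss} = 6, h_{vs} = 2, giving D = -52 < 0, so the point is a saddle point.
h(5/13, 1/26) = -179/52.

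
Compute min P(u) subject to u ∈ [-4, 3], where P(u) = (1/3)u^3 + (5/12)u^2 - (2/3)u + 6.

Differentiating, P'(u) = u^2 + (5/6)u - 2/3; which vanishes at u = -4/3 and u = 1/2.
Candidates: P(-4) = -6, P(-4/3) = 554/81, P(1/2) = 93/16, P(3) = 67/4.
So the minimum is P(-4) = -6.

-6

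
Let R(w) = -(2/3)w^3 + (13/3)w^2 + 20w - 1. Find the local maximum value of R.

131

R'(w) = -2w^2 + (26/3)w + 20 = 0 at w = -5/3, 6.
Since R''(w) = -4w + 26/3, we get R''(-5/3) = 46/3 > 0 ⇒ local minimum; R''(6) = -46/3 < 0 ⇒ local maximum.
Thus R has its local maximum at w = 6, with value 131.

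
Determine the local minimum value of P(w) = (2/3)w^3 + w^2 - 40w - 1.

-307/3

Critical points: P'(w) = 2w^2 + 2w - 40 vanishes at w = -5, 4.
Since P''(w) = 4w + 2, we get P''(-5) = -18 < 0 ⇒ local maximum; P''(4) = 18 > 0 ⇒ local minimum.
Thus P has its local minimum at w = 4, with value -307/3.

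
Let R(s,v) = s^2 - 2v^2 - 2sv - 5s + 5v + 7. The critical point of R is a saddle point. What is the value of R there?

3/4

∂R/∂s = 2s - 2v - 5 = 0 and ∂R/∂v = -2s - 4v + 5 = 0, so (s, v) = (5/2, 0).
The Hessian has R_{ss} = 2, R_{vv} = -4, R_{sv} = -2, giving D = -12 < 0, so the point is a saddle point.
R(5/2, 0) = 3/4.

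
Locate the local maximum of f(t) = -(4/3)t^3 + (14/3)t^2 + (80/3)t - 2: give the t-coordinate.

4

f'(t) = -4t^2 + (28/3)t + 80/3 = 0 at t = -5/3, 4.
Second-derivative test with f''(t) = -8t + 28/3: f''(-5/3) = 68/3 > 0 ⇒ local minimum; f''(4) = -68/3 < 0 ⇒ local maximum.
Thus f has its local maximum at t = 4, with value 94.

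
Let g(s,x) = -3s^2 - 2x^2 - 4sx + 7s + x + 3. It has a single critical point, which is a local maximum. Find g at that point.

97/8

∂g/∂s = -6s - 4x + 7 = 0 and ∂g/∂x = -4s - 4x + 1 = 0, so (s, x) = (3, -11/4).
The Hessian has g_{ss} = -6, g_{xx} = -4, g_{sx} = -4, giving D = 8 > 0 with g_{ss} < 0, so the point is a local maximum.
g(3, -11/4) = 97/8.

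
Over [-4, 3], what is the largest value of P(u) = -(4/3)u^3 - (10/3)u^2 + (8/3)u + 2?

70/3

P'(u) = -4u^2 - (20/3)u + 8/3, which vanishes at u = -2 and u = 1/3.
Compare values at every candidate in [-4, 3]: P(-4) = 70/3,  P(-2) = -6,  P(1/3) = 200/81,  P(3) = -56.
Hence the absolute maximum is 70/3 at u = -4.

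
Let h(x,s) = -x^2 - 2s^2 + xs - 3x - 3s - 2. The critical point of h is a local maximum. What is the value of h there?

22/7

∂h/∂x = -2x + s - 3 = 0 and ∂h/∂s = x - 4s - 3 = 0, so (x, s) = (-15/7, -9/7).
The Hessian has h_{xx} = -2, h_{ss} = -4, h_{xs} = 1, giving D = 7 > 0 with h_{xx} < 0, so the point is a local maximum.
h(-15/7, -9/7) = 22/7.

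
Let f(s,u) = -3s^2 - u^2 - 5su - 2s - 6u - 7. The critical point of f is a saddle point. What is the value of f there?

-11

∂f/∂s = -6s - 5u - 2 = 0 and ∂f/∂u = -5s - 2u - 6 = 0, so (s, u) = (-2, 2).
The Hessian has f_{ss} = -6, f_{uu} = -2, f_{su} = -5, giving D = -13 < 0, so the point is a saddle point.
f(-2, 2) = -11.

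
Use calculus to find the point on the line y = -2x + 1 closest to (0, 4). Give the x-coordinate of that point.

Minimize D(x)^2 = (x + 0)^2 + (-2x - 3)^2.
d/dx[D^2] = 2(x + 0) + 2·(-2)·(-2x - 3) = 0 ⇒ x = -6/5.
Then y = 17/5 and the distance is √(9/5) ≈ 1.3416.

-6/5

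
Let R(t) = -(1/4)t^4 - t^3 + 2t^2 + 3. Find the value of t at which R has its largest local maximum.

Critical points: R'(t) = -t^3 - 3t^2 + 4t vanishes at t = -4, 0, 1.
R''(t) = -3t^2 - 6t + 4. R''(-4) = -20 < 0 ⇒ local maximum; R''(0) = 4 > 0 ⇒ local minimum; R''(1) = -5 < 0 ⇒ local maximum.
The largest local maximum is R(-4) = 35.

-4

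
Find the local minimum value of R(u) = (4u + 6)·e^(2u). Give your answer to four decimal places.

-0.0366

By the product rule, R'(u) = (8u + 16)·e^(2u). Since e^(2u) > 0, the only critical point is u = -2.
R''(-2) has the same sign as 8 > 0, so this is a local minimum.
R(-2) = (-2)·e^(-4) ≈ -0.0366.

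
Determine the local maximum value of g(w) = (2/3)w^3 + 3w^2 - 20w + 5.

Critical points: g'(w) = 2w^2 + 6w - 20 vanishes at w = -5, 2.
Since g''(w) = 4w + 6, we get g''(-5) = -14 < 0 ⇒ local maximum; g''(2) = 14 > 0 ⇒ local minimum.
Thus g has its local maximum at w = -5, with value 290/3.

290/3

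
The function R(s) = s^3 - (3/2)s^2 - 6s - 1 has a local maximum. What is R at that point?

R'(s) = 3s^2 - 3s - 6 = 0 at s = -1, 2.
Second-derivative test with R''(s) = 6s - 3: R''(-1) = -9 < 0 ⇒ local maximum; R''(2) = 9 > 0 ⇒ local minimum.
Thus R has its local maximum at s = -1, with value 5/2.

5/2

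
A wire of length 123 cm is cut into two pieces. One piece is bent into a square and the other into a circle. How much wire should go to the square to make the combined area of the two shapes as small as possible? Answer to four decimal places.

Let x be the length used for the square. Square side x/4; circle radius (123−x)/(2π).
A(x) = (x/4)² + π·((123−x)/(2π))² = x²/16 + (123−x)²/(4π) for 0 ≤ x ≤ 123. A'(x) = x/8 − (123−x)/(2π) = 0 gives x = 4·123/(π+4) ≈ 68.8922.
A'' = 1/8 + 1/(2π) > 0, so this gives the minimum combined area; x ≈ 68.8922 cm to the square.

68.8922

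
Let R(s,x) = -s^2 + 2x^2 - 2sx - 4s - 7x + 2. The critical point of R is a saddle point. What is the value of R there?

∂R/∂s = -2s - 2x - 4 = 0 and ∂R/∂x = -2s + 4x - 7 = 0, so (s, x) = (-5/2, 1/2).
The Hessian has R_{ss} = -2, R_{xx} = 4, R_{sx} = -2, giving D = -12 < 0, so the point is a saddle point.
R(-5/2, 1/2) = 21/4.

21/4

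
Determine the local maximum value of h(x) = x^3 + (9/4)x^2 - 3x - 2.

5

h'(x) = 3x^2 + (9/2)x - 3. Setting h'(x) = 0 gives x ∈ {-2, 1/2}.
Second-derivative test with h''(x) = 6x + 9/2: h''(-2) = -15/2 < 0 ⇒ local maximum; h''(1/2) = 15/2 > 0 ⇒ local minimum.
The local maximum is h(-2) = 5.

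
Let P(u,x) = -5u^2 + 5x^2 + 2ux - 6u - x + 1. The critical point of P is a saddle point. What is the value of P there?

267/104

∂P/∂u = -10u + 2x - 6 = 0 and ∂P/∂x = 2u + 10x - 1 = 0, so (u, x) = (-29/52, 11/52).
The Hessian has P_{uu} = -10, P_{xx} = 10, P_{ux} = 2, giving D = -104 < 0, so the point is a saddle point.
P(-29/52, 11/52) = 267/104.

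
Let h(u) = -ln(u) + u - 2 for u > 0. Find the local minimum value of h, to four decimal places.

-1.0000

h'(u) = -1/u + 1 = 0 gives u = 1.
h''(u) = 1/u², which is positive for u > 0, so this is a local minimum.
h(1) = -1·ln(1) + 1 - 2 ≈ -1.0000.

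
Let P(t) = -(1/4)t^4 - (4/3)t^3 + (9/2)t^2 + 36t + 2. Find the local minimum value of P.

-199/4

P'(t) = -t^3 - 4t^2 + 9t + 36. Setting P'(t) = 0 gives t ∈ {-4, -3, 3}.
P''(t) = -3t^2 - 8t + 9. P''(-4) = -7 < 0 ⇒ local maximum; P''(-3) = 6 > 0 ⇒ local minimum; P''(3) = -42 < 0 ⇒ local maximum.
So the local minimum value is P(-3) = -199/4.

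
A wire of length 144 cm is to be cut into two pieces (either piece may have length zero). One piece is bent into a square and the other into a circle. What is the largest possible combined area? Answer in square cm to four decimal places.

Let x be the length used for the square. Square side x/4; circle radius (144−x)/(2π).
A(x) = (x/4)² + π·((144−x)/(2π))² = x²/16 + (144−x)²/(4π) for 0 ≤ x ≤ 144. A'(x) = x/8 − (144−x)/(2π) = 0 gives x = 4·144/(π+4) ≈ 80.6543.
A'' > 0, so the interior critical point is a minimum; the maximum is at an endpoint. A(0) = 1650.1184 and A(144) = 1296.0000, so the largest area is 1650.1184.

1650.1184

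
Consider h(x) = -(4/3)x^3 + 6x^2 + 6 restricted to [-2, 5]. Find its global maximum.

h'(x) = -4x^2 + 12x, which vanishes at x = 0 and x = 3.
Candidates: h(-2) = 122/3,  h(0) = 6,  h(3) = 24,  h(5) = -32/3.
The maximum over the interval is 122/3, attained at x = -2.

122/3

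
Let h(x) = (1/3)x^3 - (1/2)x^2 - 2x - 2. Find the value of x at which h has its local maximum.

-1

Critical points: h'(x) = x^2 - x - 2 vanishes at x = -1, 2.
Second-derivative test with h''(x) = 2x - 1: h''(-1) = -3 < 0 ⇒ local maximum; h''(2) = 3 > 0 ⇒ local minimum.
So the local maximum value is h(-1) = -5/6.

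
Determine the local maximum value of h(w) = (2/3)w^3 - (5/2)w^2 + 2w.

h'(w) = 2w^2 - 5w + 2. Setting h'(w) = 0 gives w ∈ {1/2, 2}.
h''(w) = 4w - 5. h''(1/2) = -3 < 0 ⇒ local maximum; h''(2) = 3 > 0 ⇒ local minimum.
Thus h has its local maximum at w = 1/2, with value 11/24.

11/24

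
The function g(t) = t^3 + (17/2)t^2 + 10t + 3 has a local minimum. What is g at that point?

Critical points: g'(t) = 3t^2 + 17t + 10 vanishes at t = -5, -2/3.
g''(t) = 6t + 17. g''(-5) = -13 < 0 ⇒ local maximum; g''(-2/3) = 13 > 0 ⇒ local minimum.
The local minimum is g(-2/3) = -5/27.

-5/27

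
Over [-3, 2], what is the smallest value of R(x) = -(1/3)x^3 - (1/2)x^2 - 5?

-29/3

The derivative is -x^2 - x, which vanishes at x = -1 and x = 0.
Evaluating at the critical points and endpoints: R(-3) = -1/2, R(-1) = -31/6, R(0) = -5, R(2) = -29/3.
Hence the absolute minimum is -29/3 at x = 2.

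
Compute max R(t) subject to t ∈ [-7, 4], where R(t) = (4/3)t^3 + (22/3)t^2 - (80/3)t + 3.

153

R'(t) = 4t^2 + (44/3)t - 80/3, which vanishes at t = -5 and t = 4/3.
Candidates: R(-7) = 275/3; R(-5) = 153; R(4/3) = -1325/81; R(4) = 99.
So the maximum is R(-5) = 153.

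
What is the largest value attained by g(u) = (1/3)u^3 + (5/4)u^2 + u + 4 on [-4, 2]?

41/3

g'(u) = u^2 + (5/2)u + 1, which vanishes at u = -2 and u = -1/2.
Compare values at every candidate in [-4, 2]: g(-4) = -4/3; g(-2) = 13/3; g(-1/2) = 181/48; g(2) = 41/3.
The maximum over the interval is 41/3, attained at u = 2.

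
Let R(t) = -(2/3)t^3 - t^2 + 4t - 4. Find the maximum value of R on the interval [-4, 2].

20/3

The derivative is -2t^2 - 2t + 4, which vanishes at t = -2 and t = 1.
Evaluating at the critical points and endpoints: R(-4) = 20/3, R(-2) = -32/3, R(1) = -5/3, R(2) = -16/3.
So the maximum is R(-4) = 20/3.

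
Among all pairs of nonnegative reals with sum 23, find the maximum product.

529/4

With x + y = 23, the product is P(x) = x(23 − x).
P'(x) = 23 − 2x = 0 gives x = 23/2; P'' = −2 < 0, so this is the maximum.
P = 23/2·23/2 = 529/4.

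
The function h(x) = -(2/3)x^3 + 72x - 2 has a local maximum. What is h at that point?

286

h'(x) = -2x^2 + 72 = 0 at x = -6, 6.
Since h''(x) = -4x, we get h''(-6) = 24 > 0 ⇒ local minimum; h''(6) = -24 < 0 ⇒ local maximum.
The local maximum is h(6) = 286.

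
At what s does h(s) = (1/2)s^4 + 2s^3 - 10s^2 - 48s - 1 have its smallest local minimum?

3

h'(s) = 2s^3 + 6s^2 - 20s - 48. Setting h'(s) = 0 gives s ∈ {-4, -2, 3}.
Since h''(s) = 6s^2 + 12s - 20, we get h''(-4) = 28 > 0 ⇒ local minimum; h''(-2) = -20 < 0 ⇒ local maximum; h''(3) = 70 > 0 ⇒ local minimum.
The smallest local minimum is h(3) = -281/2.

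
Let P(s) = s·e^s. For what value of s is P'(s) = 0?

Differentiating with the product rule gives P'(s) = (s + 1)·e^s. Since e^s > 0, the only critical point is s = -1.
P''(-1) has the same sign as 1 > 0, so this is a local minimum.
P(-1) = (-1)·e^(-1) ≈ -0.3679.

-1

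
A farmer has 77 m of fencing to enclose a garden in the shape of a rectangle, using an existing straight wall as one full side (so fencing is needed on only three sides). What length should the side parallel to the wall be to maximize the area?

77/2

Let the sides perpendicular to the wall have length x and the parallel side y, so 2x + y = 77 and the area is A = xy = x(77 − 2x).
A'(x) = 77 − 4x = 0 gives x = 77/4, and A''(x) = −4 < 0 confirms a maximum.
Then y = 77 − 2·77/4 = 77/2 and A = 5929/8.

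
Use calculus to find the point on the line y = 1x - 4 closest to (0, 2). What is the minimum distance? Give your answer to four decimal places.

4.2426

Minimize D(x)^2 = (x + 0)^2 + (x - 6)^2.
d/dx[D^2] = 2(x + 0) + 2·1·(x - 6) = 0 ⇒ x = 3.
Then y = -1 and the distance is √(18) ≈ 4.2426.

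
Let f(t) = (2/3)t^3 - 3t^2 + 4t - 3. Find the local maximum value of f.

-4/3

Critical points: f'(t) = 2t^2 - 6t + 4 vanishes at t = 1, 2.
f''(t) = 4t - 6. f''(1) = -2 < 0 ⇒ local maximum; f''(2) = 2 > 0 ⇒ local minimum.
The local maximum is f(1) = -4/3.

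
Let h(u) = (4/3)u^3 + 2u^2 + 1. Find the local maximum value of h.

5/3

h'(u) = 4u^2 + 4u. Setting h'(u) = 0 gives u ∈ {-1, 0}.
Second-derivative test with h''(u) = 8u + 4: h''(-1) = -4 < 0 ⇒ local maximum; h''(0) = 4 > 0 ⇒ local minimum.
Thus h has its local maximum at u = -1, with value 5/3.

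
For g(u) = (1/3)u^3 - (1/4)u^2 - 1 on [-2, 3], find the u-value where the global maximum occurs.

3

Differentiating, g'(u) = u^2 - (1/2)u; which vanishes at u = 0 and u = 1/2.
Evaluating at the critical points and endpoints: g(-2) = -14/3; g(0) = -1; g(1/2) = -49/48; g(3) = 23/4.
The maximum over the interval is 23/4, attained at u = 3.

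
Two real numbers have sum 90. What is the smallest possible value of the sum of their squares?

With a + b = 90, a^2 + b^2 = a^2 + (90 − a)^2.
The derivative 2a − 2(90 − a) = 4a − 180 vanishes at a = 45; second derivative 4 > 0, a minimum.
The minimum is 2·(45)^2 = 4050.

4050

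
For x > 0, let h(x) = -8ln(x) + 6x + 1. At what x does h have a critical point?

h'(x) = -8/x + 6 = 0 gives x = 4/3.
h''(x) = 8/x², which is positive for x > 0, so this is a local minimum.
h(4/3) = -8·ln(4/3) + 8 + 1 ≈ 6.6985.

4/3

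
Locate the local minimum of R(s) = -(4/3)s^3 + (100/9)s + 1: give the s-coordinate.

-5/3

R'(s) = -4s^2 + 100/9. Setting R'(s) = 0 gives s ∈ {-5/3, 5/3}.
Since R''(s) = -8s, we get R''(-5/3) = 40/3 > 0 ⇒ local minimum; R''(5/3) = -40/3 < 0 ⇒ local maximum.
So the local minimum value is R(-5/3) = -919/81.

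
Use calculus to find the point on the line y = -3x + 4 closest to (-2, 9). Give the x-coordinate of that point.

-17/10

Minimize D(x)^2 = (x + 2)^2 + (-3x - 5)^2.
d/dx[D^2] = 2(x + 2) + 2·(-3)·(-3x - 5) = 0 ⇒ x = -17/10.
Then y = 91/10 and the distance is √(1/10) ≈ 0.3162.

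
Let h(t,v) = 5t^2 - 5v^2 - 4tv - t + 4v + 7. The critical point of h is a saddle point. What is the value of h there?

871/116

∂h/∂t = 10t - 4v - 1 = 0 and ∂h/∂v = -4t - 10v + 4 = 0, so (t, v) = (13/58, 9/29).
The Hessian has h_{tt} = 10, h_{vv} = -10, h_{tv} = -4, giving D = -116 < 0, so the point is a saddle point.
h(13/58, 9/29) = 871/116.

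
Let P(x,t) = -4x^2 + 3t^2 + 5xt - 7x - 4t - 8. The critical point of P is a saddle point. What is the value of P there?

-641/73

∂P/∂x = -8x + 5t - 7 = 0 and ∂P/∂t = 5x + 6t - 4 = 0, so (x, t) = (-22/73, 67/73).
The Hessian has P_{xx} = -8, P_{tt} = 6, P_{xt} = 5, giving D = -73 < 0, so the point is a saddle point.
P(-22/73, 67/73) = -641/73.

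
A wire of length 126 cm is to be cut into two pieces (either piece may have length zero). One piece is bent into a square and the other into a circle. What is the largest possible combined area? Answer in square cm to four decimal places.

Let x be the length used for the square. Square side x/4; circle radius (126−x)/(2π).
A(x) = (x/4)² + π·((126−x)/(2π))² = x²/16 + (126−x)²/(4π) for 0 ≤ x ≤ 126. A'(x) = x/8 − (126−x)/(2π) = 0 gives x = 4·126/(π+4) ≈ 70.5725.
A'' > 0, so the interior critical point is a minimum; the maximum is at an endpoint. A(0) = 1263.3719 and A(126) = 992.2500, so the largest area is 1263.3719.

1263.3719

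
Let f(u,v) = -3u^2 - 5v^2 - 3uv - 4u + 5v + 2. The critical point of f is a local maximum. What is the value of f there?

∂f/∂u = -6u - 3v - 4 = 0 and ∂f/∂v = -3u - 10v + 5 = 0, so (u, v) = (-55/51, 14/17).
The Hessian has f_{uu} = -6, f_{vv} = -10, f_{uv} = -3, giving D = 51 > 0 with f_{uu} < 0, so the point is a local maximum.
f(-55/51, 14/17) = 317/51.

317/51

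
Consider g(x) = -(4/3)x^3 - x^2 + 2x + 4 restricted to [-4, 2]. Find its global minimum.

The derivative is -4x^2 - 2x + 2, which vanishes at x = -1 and x = 1/2.
Evaluating at the critical points and endpoints: g(-4) = 196/3, g(-1) = 7/3, g(1/2) = 55/12, g(2) = -20/3.
The minimum over the interval is -20/3, attained at x = 2.

-20/3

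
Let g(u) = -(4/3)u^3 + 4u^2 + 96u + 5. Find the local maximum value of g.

437

g'(u) = -4u^2 + 8u + 96. Setting g'(u) = 0 gives u ∈ {-4, 6}.
Second-derivative test with g''(u) = -8u + 8: g''(-4) = 40 > 0 ⇒ local minimum; g''(6) = -40 < 0 ⇒ local maximum.
The local maximum is g(6) = 437.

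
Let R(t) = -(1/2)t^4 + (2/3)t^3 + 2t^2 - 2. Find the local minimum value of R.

R'(t) = -2t^3 + 2t^2 + 4t. Setting R'(t) = 0 gives t ∈ {-1, 0, 2}.
R''(t) = -6t^2 + 4t + 4. R''(-1) = -6 < 0 ⇒ local maximum; R''(0) = 4 > 0 ⇒ local minimum; R''(2) = -12 < 0 ⇒ local maximum.
So the local minimum value is R(0) = -2.

-2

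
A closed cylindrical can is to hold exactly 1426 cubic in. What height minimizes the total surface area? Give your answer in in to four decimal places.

With radius r and height h, πr²h = 1426 so h = 1426/(πr²), and S(r) = 2πr² + 2πrh = 2πr² + 2·1426/r.
S'(r) = 4πr − 2·1426/r² = 0 ⇒ r³ = 1426/(2π), so r ≈ 6.0998 and h = 2r ≈ 12.1995.
S''(r) = 4π + 4·1426/r³ > 0, so this is the minimum; S ≈ 701.3383.

12.1995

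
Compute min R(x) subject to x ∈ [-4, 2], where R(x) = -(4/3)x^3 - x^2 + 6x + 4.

Differentiating, R'(x) = -4x^2 - 2x + 6; which vanishes at x = -3/2 and x = 1.
Evaluating at the critical points and endpoints: R(-4) = 148/3, R(-3/2) = -11/4, R(1) = 23/3, R(2) = 4/3.
Hence the absolute minimum is -11/4 at x = -3/2.

-11/4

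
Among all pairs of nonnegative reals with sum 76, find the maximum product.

With x + y = 76, the product is P(x) = x(76 − x).
P'(x) = 76 − 2x = 0 gives x = 38; P'' = −2 < 0, so this is the maximum.
P = 38·38 = 1444.

1444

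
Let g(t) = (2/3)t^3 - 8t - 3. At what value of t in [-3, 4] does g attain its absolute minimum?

g'(t) = 2t^2 - 8, which vanishes at t = -2 and t = 2.
Candidates: g(-3) = 3, g(-2) = 23/3, g(2) = -41/3, g(4) = 23/3.
The minimum over the interval is -41/3, attained at t = 2.

2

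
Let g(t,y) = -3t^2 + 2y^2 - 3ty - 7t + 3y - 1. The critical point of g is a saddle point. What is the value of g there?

∂g/∂t = -6t - 3y - 7 = 0 and ∂g/∂y = -3t + 4y + 3 = 0, so (t, y) = (-19/33, -13/11).
The Hessian has g_{tt} = -6, g_{yy} = 4, g_{ty} = -3, giving D = -33 < 0, so the point is a saddle point.
g(-19/33, -13/11) = -25/33.

-25/33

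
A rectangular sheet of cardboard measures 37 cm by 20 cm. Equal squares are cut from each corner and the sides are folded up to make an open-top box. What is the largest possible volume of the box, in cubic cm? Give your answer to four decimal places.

1393.5294

With cut size x, the volume is V(x) = x(37 − 2x)(20 − 2x) for 0 < x < 10.
V'(x) = 12x^2 − 228x + 740. Setting V'(x) = 0 gives x ≈ 4.1537 (the root in (0, 10)).
V''(x) = 24x − 228 is negative there, so this is the maximum; V ≈ 1393.5294.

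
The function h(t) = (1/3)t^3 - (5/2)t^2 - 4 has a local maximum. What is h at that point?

-4

h'(t) = t^2 - 5t = 0 at t = 0, 5.
Since h''(t) = 2t - 5, we get h''(0) = -5 < 0 ⇒ local maximum; h''(5) = 5 > 0 ⇒ local minimum.
So the local maximum value is h(0) = -4.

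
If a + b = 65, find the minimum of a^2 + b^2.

With a + b = 65, a^2 + b^2 = a^2 + (65 − a)^2.
The derivative 2a − 2(65 − a) = 4a − 130 vanishes at a = 65/2; second derivative 4 > 0, a minimum.
The minimum is 2·(65/2)^2 = 4225/2.

4225/2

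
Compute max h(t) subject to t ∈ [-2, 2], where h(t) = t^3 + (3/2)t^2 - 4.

10

h'(t) = 3t^2 + 3t, which vanishes at t = -1 and t = 0.
Candidates: h(-2) = -6,  h(-1) = -7/2,  h(0) = -4,  h(2) = 10.
The maximum over the interval is 10, attained at t = 2.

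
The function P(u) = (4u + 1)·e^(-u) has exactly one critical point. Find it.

By the product rule, P'(u) = (-4u + 3)·e^(-u). Since e^(-u) > 0, the only critical point is u = 3/4.
P''(3/4) has the same sign as -4 < 0, so this is a local maximum.
P(3/4) = (4)·e^(-3/4) ≈ 1.8895.

3/4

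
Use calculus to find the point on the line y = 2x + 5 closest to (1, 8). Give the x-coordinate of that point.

Minimize D(x)^2 = (x - 1)^2 + (2x - 3)^2.
d/dx[D^2] = 2(x - 1) + 2·2·(2x - 3) = 0 ⇒ x = 7/5.
Then y = 39/5 and the distance is √(1/5) ≈ 0.4472.

7/5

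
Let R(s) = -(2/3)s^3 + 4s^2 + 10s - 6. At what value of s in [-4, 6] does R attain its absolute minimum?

-1

The derivative is -2s^2 + 8s + 10, which vanishes at s = -1 and s = 5.
Evaluating at the critical points and endpoints: R(-4) = 182/3, R(-1) = -34/3, R(5) = 182/3, R(6) = 54.
The minimum over the interval is -34/3, attained at s = -1.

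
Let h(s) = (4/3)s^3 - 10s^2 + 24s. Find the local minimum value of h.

18

h'(s) = 4s^2 - 20s + 24. Setting h'(s) = 0 gives s ∈ {2, 3}.
Second-derivative test with h''(s) = 8s - 20: h''(2) = -4 < 0 ⇒ local maximum; h''(3) = 4 > 0 ⇒ local minimum.
So the local minimum value is h(3) = 18.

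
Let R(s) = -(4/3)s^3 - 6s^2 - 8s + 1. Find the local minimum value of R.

11/3

Critical points: R'(s) = -4s^2 - 12s - 8 vanishes at s = -2, -1.
Second-derivative test with R''(s) = -8s - 12: R''(-2) = 4 > 0 ⇒ local minimum; R''(-1) = -4 < 0 ⇒ local maximum.
So the local minimum value is R(-2) = 11/3.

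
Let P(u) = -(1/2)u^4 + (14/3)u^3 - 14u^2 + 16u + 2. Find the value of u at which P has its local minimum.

P'(u) = -2u^3 + 14u^2 - 28u + 16 = 0 at u = 1, 2, 4.
Since P''(u) = -6u^2 + 28u - 28, we get P''(1) = -6 < 0 ⇒ local maximum; P''(2) = 4 > 0 ⇒ local minimum; P''(4) = -12 < 0 ⇒ local maximum.
Thus P has its local minimum at u = 2, with value 22/3.

2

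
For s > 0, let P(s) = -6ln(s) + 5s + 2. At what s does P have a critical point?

P'(s) = -6/s + 5 = 0 gives s = 6/5.
P''(s) = 6/s², which is positive for s > 0, so this is a local minimum.
P(6/5) = -6·ln(6/5) + 6 + 2 ≈ 6.9061.

6/5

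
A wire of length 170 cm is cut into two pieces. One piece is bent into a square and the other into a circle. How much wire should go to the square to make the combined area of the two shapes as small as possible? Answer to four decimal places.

Let x be the length used for the square. Square side x/4; circle radius (170−x)/(2π).
A(x) = (x/4)² + π·((170−x)/(2π))² = x²/16 + (170−x)²/(4π) for 0 ≤ x ≤ 170. A'(x) = x/8 − (170−x)/(2π) = 0 gives x = 4·170/(π+4) ≈ 95.2169.
A'' = 1/8 + 1/(2π) > 0, so this gives the minimum combined area; x ≈ 95.2169 cm to the square.

95.2169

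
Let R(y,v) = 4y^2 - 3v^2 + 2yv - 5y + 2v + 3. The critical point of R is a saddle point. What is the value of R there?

∂R/∂y = 8y + 2v - 5 = 0 and ∂R/∂v = 2y - 6v + 2 = 0, so (y, v) = (1/2, 1/2).
The Hessian has R_{yy} = 8, R_{vv} = -6, R_{yv} = 2, giving D = -52 < 0, so the point is a saddle point.
R(1/2, 1/2) = 9/4.

9/4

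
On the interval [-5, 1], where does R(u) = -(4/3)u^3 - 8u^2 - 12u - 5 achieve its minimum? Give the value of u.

1

R'(u) = -4u^2 - 16u - 12, which vanishes at u = -3 and u = -1.
Evaluating at the critical points and endpoints: R(-5) = 65/3; R(-3) = -5; R(-1) = 1/3; R(1) = -79/3.
So the minimum is R(1) = -79/3.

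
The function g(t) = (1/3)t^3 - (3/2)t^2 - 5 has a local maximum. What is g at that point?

-5

g'(t) = t^2 - 3t = 0 at t = 0, 3.
Second-derivative test with g''(t) = 2t - 3: g''(0) = -3 < 0 ⇒ local maximum; g''(3) = 3 > 0 ⇒ local minimum.
The local maximum is g(0) = -5.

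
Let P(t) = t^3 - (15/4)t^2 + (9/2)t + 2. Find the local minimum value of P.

59/16

P'(t) = 3t^2 - (15/2)t + 9/2. Setting P'(t) = 0 gives t ∈ {1, 3/2}.
Second-derivative test with P''(t) = 6t - 15/2: P''(1) = -3/2 < 0 ⇒ local maximum; P''(3/2) = 3/2 > 0 ⇒ local minimum.
The local minimum is P(3/2) = 59/16.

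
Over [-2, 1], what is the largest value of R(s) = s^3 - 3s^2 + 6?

The derivative is 3s^2 - 6s, whose only zero in [-2, 1] is s = 0.
Compare values at every candidate in [-2, 1]: R(-2) = -14,  R(0) = 6,  R(1) = 4.
Hence the absolute maximum is 6 at s = 0.

6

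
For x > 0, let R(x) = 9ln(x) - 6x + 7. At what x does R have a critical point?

3/2

R'(x) = 9/x − 6 = 0 gives x = 3/2.
R''(x) = -9/x², which is negative for x > 0, so this is a local maximum.
R(3/2) = 9·ln(3/2) - 9 + 7 ≈ 1.6492.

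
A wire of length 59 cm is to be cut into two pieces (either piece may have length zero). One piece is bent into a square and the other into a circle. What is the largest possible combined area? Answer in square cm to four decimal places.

Let x be the length used for the square. Square side x/4; circle radius (59−x)/(2π).
A(x) = (x/4)² + π·((59−x)/(2π))² = x²/16 + (59−x)²/(4π) for 0 ≤ x ≤ 59. A'(x) = x/8 − (59−x)/(2π) = 0 gives x = 4·59/(π+4) ≈ 33.0459.
A'' > 0, so the interior critical point is a minimum; the maximum is at an endpoint. A(0) = 277.0092 and A(59) = 217.5625, so the largest area is 277.0092.

277.0092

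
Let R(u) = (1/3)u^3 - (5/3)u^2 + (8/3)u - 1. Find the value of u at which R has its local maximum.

4/3

Critical points: R'(u) = u^2 - (10/3)u + 8/3 vanishes at u = 4/3, 2.
R''(u) = 2u - 10/3. R''(4/3) = -2/3 < 0 ⇒ local maximum; R''(2) = 2/3 > 0 ⇒ local minimum.
The local maximum is R(4/3) = 31/81.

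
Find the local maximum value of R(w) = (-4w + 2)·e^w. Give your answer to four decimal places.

2.4261

Differentiating with the product rule gives R'(w) = (-4w - 2)·e^w. Since e^w > 0, the only critical point is w = -1/2.
R''(-1/2) has the same sign as -4 < 0, so this is a local maximum.
R(-1/2) = (4)·e^(-1/2) ≈ 2.4261.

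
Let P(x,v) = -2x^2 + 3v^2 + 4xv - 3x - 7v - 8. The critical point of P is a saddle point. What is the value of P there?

∂P/∂x = -4x + 4v - 3 = 0 and ∂P/∂v = 4x + 6v - 7 = 0, so (x, v) = (1/4, 1).
The Hessian has P_{xx} = -4, P_{vv} = 6, P_{xv} = 4, giving D = -40 < 0, so the point is a saddle point.
P(1/4, 1) = -95/8.

-95/8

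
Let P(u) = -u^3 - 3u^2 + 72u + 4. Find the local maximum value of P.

180

P'(u) = -3u^2 - 6u + 72. Setting P'(u) = 0 gives u ∈ {-6, 4}.
Second-derivative test with P''(u) = -6u - 6: P''(-6) = 30 > 0 ⇒ local minimum; P''(4) = -30 < 0 ⇒ local maximum.
The local maximum is P(4) = 180.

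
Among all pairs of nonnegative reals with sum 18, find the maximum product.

81

With x + y = 18, the product is P(x) = x(18 − x).
P'(x) = 18 − 2x = 0 gives x = 9; P'' = −2 < 0, so this is the maximum.
P = 9·9 = 81.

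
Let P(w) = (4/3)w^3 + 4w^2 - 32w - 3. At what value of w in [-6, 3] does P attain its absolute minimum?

2

The derivative is 4w^2 + 8w - 32, which vanishes at w = -4 and w = 2.
Evaluating at the critical points and endpoints: P(-6) = 45, P(-4) = 311/3, P(2) = -121/3, P(3) = -27.
So the minimum is P(2) = -121/3.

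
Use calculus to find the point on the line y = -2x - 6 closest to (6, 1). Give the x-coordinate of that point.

Minimize D(x)^2 = (x - 6)^2 + (-2x - 7)^2.
d/dx[D^2] = 2(x - 6) + 2·(-2)·(-2x - 7) = 0 ⇒ x = -8/5.
Then y = -14/5 and the distance is √(361/5) ≈ 8.4971.

-8/5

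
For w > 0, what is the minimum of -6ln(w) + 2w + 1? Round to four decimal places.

h'(w) = -6/w + 2 = 0 gives w = 3.
h''(w) = 6/w², which is positive for w > 0, so this is a local minimum.
h(3) = -6·ln(3) + 6 + 1 ≈ 0.4083.

0.4083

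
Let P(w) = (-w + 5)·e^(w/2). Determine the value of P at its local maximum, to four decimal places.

8.9634

P'(w) = (-1)·e^(w/2) + (-w + 5)·(1/2)·e^(w/2) = (-(1/2)w + 3/2)·e^(w/2). Since e^(w/2) > 0, the only critical point is w = 3.
P''(3) has the same sign as -1/2 < 0, so this is a local maximum.
P(3) = (2)·e^(3/2) ≈ 8.9634.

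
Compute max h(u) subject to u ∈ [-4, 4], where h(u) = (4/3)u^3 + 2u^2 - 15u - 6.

154/3

The derivative is 4u^2 + 4u - 15, which vanishes at u = -5/2 and u = 3/2.
Evaluating at the critical points and endpoints: h(-4) = 2/3,  h(-5/2) = 139/6,  h(3/2) = -39/2,  h(4) = 154/3.
So the maximum is h(4) = 154/3.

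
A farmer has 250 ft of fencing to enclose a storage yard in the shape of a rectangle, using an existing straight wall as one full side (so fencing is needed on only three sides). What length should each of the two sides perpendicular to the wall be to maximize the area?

Let the sides perpendicular to the wall have length x and the parallel side y, so 2x + y = 250 and the area is A = xy = x(250 − 2x).
A'(x) = 250 − 4x = 0 gives x = 125/2, and A''(x) = −4 < 0 confirms a maximum.
Then y = 250 − 2·125/2 = 125 and A = 15625/2.

125/2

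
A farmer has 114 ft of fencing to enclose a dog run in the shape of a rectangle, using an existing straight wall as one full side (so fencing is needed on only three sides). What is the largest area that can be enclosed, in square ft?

Let the sides perpendicular to the wall have length x and the parallel side y, so 2x + y = 114 and the area is A = xy = x(114 − 2x).
A'(x) = 114 − 4x = 0 gives x = 57/2, and A''(x) = −4 < 0 confirms a maximum.
Then y = 114 − 2·57/2 = 57 and A = 3249/2.

3249/2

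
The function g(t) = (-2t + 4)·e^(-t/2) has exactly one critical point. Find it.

g'(t) = (-2)·e^(-t/2) + (-2t + 4)·(-1/2)·e^(-t/2) = (t - 4)·e^(-t/2). Since e^(-t/2) > 0, the only critical point is t = 4.
g''(4) has the same sign as 1 > 0, so this is a local minimum.
g(4) = (-4)·e^(-2) ≈ -0.5413.

4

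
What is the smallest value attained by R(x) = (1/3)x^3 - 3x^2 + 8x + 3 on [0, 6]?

3

Differentiating, R'(x) = x^2 - 6x + 8; which vanishes at x = 2 and x = 4.
Candidates: R(0) = 3; R(2) = 29/3; R(4) = 25/3; R(6) = 15.
The minimum over the interval is 3, attained at x = 0.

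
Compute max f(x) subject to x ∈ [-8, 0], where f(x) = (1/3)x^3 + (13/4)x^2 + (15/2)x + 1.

37/12

Differentiating, f'(x) = x^2 + (13/2)x + 15/2; which vanishes at x = -5 and x = -3/2.
Evaluating at the critical points and endpoints: f(-8) = -65/3,  f(-5) = 37/12,  f(-3/2) = -65/16,  f(0) = 1.
So the maximum is f(-5) = 37/12.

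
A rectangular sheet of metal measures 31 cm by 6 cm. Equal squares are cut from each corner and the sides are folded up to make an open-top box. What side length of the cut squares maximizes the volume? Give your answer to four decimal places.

1.4203

With cut size x, the volume is V(x) = x(31 − 2x)(6 − 2x) for 0 < x < 3.
V'(x) = 12x^2 − 148x + 186. Setting V'(x) = 0 gives x ≈ 1.4203 (the root in (0, 3)).
V''(x) = 24x − 148 is negative there, so this is the maximum; V ≈ 126.3596.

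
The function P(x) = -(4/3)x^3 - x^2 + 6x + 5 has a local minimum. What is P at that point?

-7/4

Critical points: P'(x) = -4x^2 - 2x + 6 vanishes at x = -3/2, 1.
Since P''(x) = -8x - 2, we get P''(-3/2) = 10 > 0 ⇒ local minimum; P''(1) = -10 < 0 ⇒ local maximum.
So the local minimum value is P(-3/2) = -7/4.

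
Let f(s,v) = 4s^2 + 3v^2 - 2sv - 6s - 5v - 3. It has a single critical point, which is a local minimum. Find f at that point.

∂f/∂s = 8s - 2v - 6 = 0 and ∂f/∂v = -2s + 6v - 5 = 0, so (s, v) = (23/22, 13/11).
The Hessian has f_{ss} = 8, f_{vv} = 6, f_{sv} = -2, giving D = 44 > 0 with f_{ss} > 0, so the point is a local minimum.
f(23/22, 13/11) = -100/11.

-100/11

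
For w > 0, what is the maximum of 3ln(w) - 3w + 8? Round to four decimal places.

f'(w) = 3/w − 3 = 0 gives w = 1.
f''(w) = -3/w², which is negative for w > 0, so this is a local maximum.
f(1) = 3·ln(1) - 3 + 8 ≈ 5.0000.

5.0000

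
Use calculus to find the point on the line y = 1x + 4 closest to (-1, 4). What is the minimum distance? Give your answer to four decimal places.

0.7071

Minimize D(x)^2 = (x + 1)^2 + (x)^2.
d/dx[D^2] = 2(x + 1) + 2·1·(x) = 0 ⇒ x = -1/2.
Then y = 7/2 and the distance is √(1/2) ≈ 0.7071.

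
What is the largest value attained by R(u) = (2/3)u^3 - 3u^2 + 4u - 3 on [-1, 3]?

Differentiating, R'(u) = 2u^2 - 6u + 4; which vanishes at u = 1 and u = 2.
Candidates: R(-1) = -32/3,  R(1) = -4/3,  R(2) = -5/3,  R(3) = 0.
The maximum over the interval is 0, attained at u = 3.

0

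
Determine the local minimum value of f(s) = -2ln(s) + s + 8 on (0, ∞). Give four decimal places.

f'(s) = -2/s + 1 = 0 gives s = 2.
f''(s) = 2/s², which is positive for s > 0, so this is a local minimum.
f(2) = -2·ln(2) + 2 + 8 ≈ 8.6137.

8.6137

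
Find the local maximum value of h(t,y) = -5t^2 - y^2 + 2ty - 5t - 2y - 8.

-63/16

∂h/∂t = -10t + 2y - 5 = 0 and ∂h/∂y = 2t - 2y - 2 = 0, so (t, y) = (-7/8, -15/8).
The Hessian has h_{tt} = -10, h_{yy} = -2, h_{ty} = 2, giving D = 16 > 0 with h_{tt} < 0, so the point is a local maximum.
h(-7/8, -15/8) = -63/16.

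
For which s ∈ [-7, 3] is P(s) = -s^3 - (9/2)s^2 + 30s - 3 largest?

2

The derivative is -3s^2 - 9s + 30, which vanishes at s = -5 and s = 2.
Compare values at every candidate in [-7, 3]: P(-7) = -181/2,  P(-5) = -281/2,  P(2) = 31,  P(3) = 39/2.
Hence the absolute maximum is 31 at s = 2.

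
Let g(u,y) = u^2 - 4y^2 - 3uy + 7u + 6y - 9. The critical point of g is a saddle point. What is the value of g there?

∂g/∂u = 2u - 3y + 7 = 0 and ∂g/∂y = -3u - 8y + 6 = 0, so (u, y) = (-38/25, 33/25).
The Hessian has g_{uu} = 2, g_{yy} = -8, g_{uy} = -3, giving D = -25 < 0, so the point is a saddle point.
g(-38/25, 33/25) = -259/25.

-259/25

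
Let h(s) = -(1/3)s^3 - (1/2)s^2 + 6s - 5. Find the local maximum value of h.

7/3

Critical points: h'(s) = -s^2 - s + 6 vanishes at s = -3, 2.
h''(s) = -2s - 1. h''(-3) = 5 > 0 ⇒ local minimum; h''(2) = -5 < 0 ⇒ local maximum.
The local maximum is h(2) = 7/3.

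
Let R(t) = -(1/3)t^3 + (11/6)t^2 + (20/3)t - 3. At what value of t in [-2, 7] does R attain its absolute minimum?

-4/3

R'(t) = -t^2 + (11/3)t + 20/3, which vanishes at t = -4/3 and t = 5.
Evaluating at the critical points and endpoints: R(-2) = -19/3; R(-4/3) = -635/81; R(5) = 69/2; R(7) = 115/6.
Hence the absolute minimum is -635/81 at t = -4/3.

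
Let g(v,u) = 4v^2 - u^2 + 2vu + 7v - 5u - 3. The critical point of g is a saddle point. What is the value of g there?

∂g/∂v = 8v + 2u + 7 = 0 and ∂g/∂u = 2v - 2u - 5 = 0, so (v, u) = (-1/5, -27/10).
The Hessian has g_{vv} = 8, g_{uu} = -2, g_{vu} = 2, giving D = -20 < 0, so the point is a saddle point.
g(-1/5, -27/10) = 61/20.

61/20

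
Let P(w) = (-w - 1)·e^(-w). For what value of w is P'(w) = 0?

0

Differentiating with the product rule gives P'(w) = (w)·e^(-w). Since e^(-w) > 0, the only critical point is w = 0.
P''(0) has the same sign as 1 > 0, so this is a local minimum.
P(0) = (-1)·e^(0) ≈ -1.0000.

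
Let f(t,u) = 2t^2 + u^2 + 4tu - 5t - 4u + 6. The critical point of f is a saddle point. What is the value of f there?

∂f/∂t = 4t + 4u - 5 = 0 and ∂f/∂u = 4t + 2u - 4 = 0, so (t, u) = (3/4, 1/2).
The Hessian has f_{tt} = 4, f_{uu} = 2, f_{tu} = 4, giving D = -8 < 0, so the point is a saddle point.
f(3/4, 1/2) = 25/8.

25/8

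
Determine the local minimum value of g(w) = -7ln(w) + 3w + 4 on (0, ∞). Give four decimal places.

g'(w) = -7/w + 3 = 0 gives w = 7/3.
g''(w) = 7/w², which is positive for w > 0, so this is a local minimum.
g(7/3) = -7·ln(7/3) + 7 + 4 ≈ 5.0689.

5.0689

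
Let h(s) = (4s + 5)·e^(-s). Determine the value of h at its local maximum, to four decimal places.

5.1361

Differentiating with the product rule gives h'(s) = (-4s - 1)·e^(-s). Since e^(-s) > 0, the only critical point is s = -1/4.
h''(-1/4) has the same sign as -4 < 0, so this is a local maximum.
h(-1/4) = (4)·e^(1/4) ≈ 5.1361.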